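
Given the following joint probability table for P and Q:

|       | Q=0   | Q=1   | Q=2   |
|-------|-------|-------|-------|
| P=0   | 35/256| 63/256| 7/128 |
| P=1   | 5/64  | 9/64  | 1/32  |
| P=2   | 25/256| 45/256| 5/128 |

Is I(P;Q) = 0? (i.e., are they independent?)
Marginal P(P) (row sums):
  P(P=0) = 35/256 + 63/256 + 7/128 = 7/16
  P(P=1) = 5/64 + 9/64 + 1/32 = 1/4
  P(P=2) = 25/256 + 45/256 + 5/128 = 5/16
Marginal P(Q) (column sums):
  P(Q=0) = 35/256 + 5/64 + 25/256 = 5/16
  P(Q=1) = 63/256 + 9/64 + 45/256 = 9/16
  P(Q=2) = 7/128 + 1/32 + 5/128 = 1/8

P and Q are independent iff P(P=i,Q=j) = P(P=i)·P(Q=j) for every cell.
  P(P=0)·P(Q=0) = 7/16 × 5/16 = 35/256 = P(P=0,Q=0) ✓
  P(P=0)·P(Q=1) = 7/16 × 9/16 = 63/256 = P(P=0,Q=1) ✓
  P(P=0)·P(Q=2) = 7/16 × 1/8 = 7/128 = P(P=0,Q=2) ✓
  P(P=1)·P(Q=0) = 1/4 × 5/16 = 5/64 = P(P=1,Q=0) ✓
  P(P=1)·P(Q=1) = 1/4 × 9/16 = 9/64 = P(P=1,Q=1) ✓
  P(P=1)·P(Q=2) = 1/4 × 1/8 = 1/32 = P(P=1,Q=2) ✓
  P(P=2)·P(Q=0) = 5/16 × 5/16 = 25/256 = P(P=2,Q=0) ✓
  P(P=2)·P(Q=1) = 5/16 × 9/16 = 45/256 = P(P=2,Q=1) ✓
  P(P=2)·P(Q=2) = 5/16 × 1/8 = 5/128 = P(P=2,Q=2) ✓

Yes, P and Q are independent: every cell factors, so I(P;Q) = 0 bits.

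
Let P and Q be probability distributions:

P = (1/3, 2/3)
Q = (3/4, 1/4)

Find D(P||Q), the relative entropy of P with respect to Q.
D(P||Q) = Σ P(i) log₂(P(i)/Q(i))
  i=0: (1/3) × log₂((1/3)/(3/4)) = (1/3) × log₂(4/9) = -0.3900
  i=1: (2/3) × log₂((2/3)/(1/4)) = (2/3) × log₂(8/3) = 0.9434
D(P||Q) = -0.3900 + 0.9434
  = 0.5534 bits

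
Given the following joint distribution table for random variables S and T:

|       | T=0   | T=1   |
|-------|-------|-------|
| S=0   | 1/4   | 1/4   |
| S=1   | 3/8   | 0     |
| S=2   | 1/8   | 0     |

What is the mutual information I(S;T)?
Marginal P(S) (row sums):
  P(S=0) = 1/4 + 1/4 = 1/2
  P(S=1) = 3/8 + 0 = 3/8
  P(S=2) = 1/8 + 0 = 1/8
Marginal P(T) (column sums):
  P(T=0) = 1/4 + 3/8 + 1/8 = 3/4
  P(T=1) = 1/4 + 0 + 0 = 1/4

H(S) = -[(1/2)·log₂(1/2) + (3/8)·log₂(3/8) + (1/8)·log₂(1/8)]
  = 0.5000 + 0.5306 + 0.3750
  = 1.4056 bits
H(T) = -[(3/4)·log₂(3/4) + (1/4)·log₂(1/4)]
  = 0.3113 + 0.5000
  = 0.8113 bits
H(S,T) = -[(1/4)·log₂(1/4) + (1/4)·log₂(1/4) + (3/8)·log₂(3/8) + (1/8)·log₂(1/8)]
  = 0.5000 + 0.5000 + 0.5306 + 0.3750
  = 1.9056 bits

I(S;T) = H(S) + H(T) - H(S,T)
  = 1.4056 + 0.8113 - 1.9056
  = 0.3113 bits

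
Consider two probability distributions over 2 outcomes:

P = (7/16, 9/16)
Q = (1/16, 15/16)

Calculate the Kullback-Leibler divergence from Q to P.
D(P||Q) = Σ P(i) log₂(P(i)/Q(i))
  i=0: (7/16) × log₂((7/16)/(1/16)) = (7/16) × log₂(7) = 1.2282
  i=1: (9/16) × log₂((9/16)/(15/16)) = (9/16) × log₂(3/5) = -0.4145
D(P||Q) = 1.2282 - 0.4145
  = 0.8137 bits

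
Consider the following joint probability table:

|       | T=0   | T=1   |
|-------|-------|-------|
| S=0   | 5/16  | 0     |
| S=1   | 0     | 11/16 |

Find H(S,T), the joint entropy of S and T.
H(S,T) = -Σ P(S,T) log₂ P(S,T), summed over the non-zero cells:
H(S,T) = -[(5/16)·log₂(5/16) + (11/16)·log₂(11/16)]
  = 0.5244 + 0.3716
  = 0.8960 bits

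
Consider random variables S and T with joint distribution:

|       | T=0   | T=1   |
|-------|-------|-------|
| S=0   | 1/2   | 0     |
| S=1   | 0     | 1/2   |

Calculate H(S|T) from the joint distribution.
Marginal P(T) (column sums):
  P(T=0) = 1/2 + 0 = 1/2
  P(T=1) = 0 + 1/2 = 1/2

H(S|T) = -Σ P(S,T)·log₂ P(S|T), where P(S|T) = P(S,T) / P(T)
  (cells with P(S,T) = 0 contribute 0)
  (S=0,T=0): P(S|T) = (1/2)/(1/2) = 1;  -(1/2)·log₂(1) = 0.0000
  (S=1,T=1): P(S|T) = (1/2)/(1/2) = 1;  -(1/2)·log₂(1) = 0.0000
H(S|T) = 0.0000 + 0.0000
  = 0.0000 bits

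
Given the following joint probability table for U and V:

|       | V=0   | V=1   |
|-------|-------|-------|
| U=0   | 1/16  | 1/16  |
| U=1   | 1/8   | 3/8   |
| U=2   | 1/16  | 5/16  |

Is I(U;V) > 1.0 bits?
Marginal P(U) (row sums):
  P(U=0) = 1/16 + 1/16 = 1/8
  P(U=1) = 1/8 + 3/8 = 1/2
  P(U=2) = 1/16 + 5/16 = 3/8
Marginal P(V) (column sums):
  P(V=0) = 1/16 + 1/8 + 1/16 = 1/4
  P(V=1) = 1/16 + 3/8 + 5/16 = 3/4

H(U) = -[(1/8)·log₂(1/8) + (1/2)·log₂(1/2) + (3/8)·log₂(3/8)]
  = 0.3750 + 0.5000 + 0.5306
  = 1.4056 bits
H(V) = -[(1/4)·log₂(1/4) + (3/4)·log₂(3/4)]
  = 0.5000 + 0.3113
  = 0.8113 bits
H(U,V) = -[(1/16)·log₂(1/16) + (1/16)·log₂(1/16) + (1/8)·log₂(1/8) + (3/8)·log₂(3/8) + (1/16)·log₂(1/16) + (5/16)·log₂(5/16)]
  = 0.2500 + 0.2500 + 0.3750 + 0.5306 + 0.2500 + 0.5244
  = 2.1800 bits

I(U;V) = H(U) + H(V) - H(U,V)
  = 1.4056 + 0.8113 - 2.1800
  = 0.0369 bits

No. I(U;V) = 0.0369 bits, which is ≤ 1.0 bits.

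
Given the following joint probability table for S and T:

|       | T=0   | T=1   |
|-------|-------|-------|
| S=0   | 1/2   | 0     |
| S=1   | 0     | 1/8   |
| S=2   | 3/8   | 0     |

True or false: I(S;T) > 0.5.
Marginal P(S) (row sums):
  P(S=0) = 1/2 + 0 = 1/2
  P(S=1) = 0 + 1/8 = 1/8
  P(S=2) = 3/8 + 0 = 3/8
Marginal P(T) (column sums):
  P(T=0) = 1/2 + 0 + 3/8 = 7/8
  P(T=1) = 0 + 1/8 + 0 = 1/8

H(S) = -[(1/2)·log₂(1/2) + (1/8)·log₂(1/8) + (3/8)·log₂(3/8)]
  = 0.5000 + 0.3750 + 0.5306
  = 1.4056 bits
H(T) = -[(7/8)·log₂(7/8) + (1/8)·log₂(1/8)]
  = 0.1686 + 0.3750
  = 0.5436 bits
H(S,T) = -[(1/2)·log₂(1/2) + (1/8)·log₂(1/8) + (3/8)·log₂(3/8)]
  = 0.5000 + 0.3750 + 0.5306
  = 1.4056 bits

I(S;T) = H(S) + H(T) - H(S,T)
  = 1.4056 + 0.5436 - 1.4056
  = 0.5436 bits

True. I(S;T) = 0.5436 bits, which is > 0.5 bits.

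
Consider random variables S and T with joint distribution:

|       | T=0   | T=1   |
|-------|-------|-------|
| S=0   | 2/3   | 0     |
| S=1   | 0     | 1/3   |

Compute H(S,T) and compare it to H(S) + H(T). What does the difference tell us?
Marginal P(S) (row sums):
  P(S=0) = 2/3 + 0 = 2/3
  P(S=1) = 0 + 1/3 = 1/3
Marginal P(T) (column sums):
  P(T=0) = 2/3 + 0 = 2/3
  P(T=1) = 0 + 1/3 = 1/3

H(S,T) = -[(2/3)·log₂(2/3) + (1/3)·log₂(1/3)]
  = 0.3900 + 0.5283
  = 0.9183 bits
H(S) = -[(2/3)·log₂(2/3) + (1/3)·log₂(1/3)]
  = 0.3900 + 0.5283
  = 0.9183 bits
H(T) = -[(2/3)·log₂(2/3) + (1/3)·log₂(1/3)]
  = 0.3900 + 0.5283
  = 0.9183 bits

H(S) + H(T) = 0.9183 + 0.9183 = 1.8366 bits
Difference: H(S) + H(T) - H(S,T) = 1.8366 - 0.9183 = 0.9183 bits = I(S;T)

The difference is the mutual information; it is positive here, so S and T are dependent (knowing one reduces uncertainty about the other by 0.9183 bits).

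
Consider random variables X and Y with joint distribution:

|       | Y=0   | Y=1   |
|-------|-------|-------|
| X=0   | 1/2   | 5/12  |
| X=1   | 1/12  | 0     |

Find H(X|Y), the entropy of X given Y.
Marginal P(Y) (column sums):
  P(Y=0) = 1/2 + 1/12 = 7/12
  P(Y=1) = 5/12 + 0 = 5/12

H(X|Y) = -Σ P(X,Y)·log₂ P(X|Y), where P(X|Y) = P(X,Y) / P(Y)
  (cells with P(X,Y) = 0 contribute 0)
  (X=0,Y=0): P(X|Y) = (1/2)/(7/12) = 6/7;  -(1/2)·log₂(6/7) = 0.1112
  (X=0,Y=1): P(X|Y) = (5/12)/(5/12) = 1;  -(5/12)·log₂(1) = 0.0000
  (X=1,Y=0): P(X|Y) = (1/12)/(7/12) = 1/7;  -(1/12)·log₂(1/7) = 0.2339
H(X|Y) = 0.1112 + 0.0000 + 0.2339
  = 0.3451 bits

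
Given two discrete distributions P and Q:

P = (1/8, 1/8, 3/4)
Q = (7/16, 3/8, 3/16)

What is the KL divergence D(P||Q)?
D(P||Q) = Σ P(i) log₂(P(i)/Q(i))
  i=0: (1/8) × log₂((1/8)/(7/16)) = (1/8) × log₂(2/7) = -0.2259
  i=1: (1/8) × log₂((1/8)/(3/8)) = (1/8) × log₂(1/3) = -0.1981
  i=2: (3/4) × log₂((3/4)/(3/16)) = (3/4) × log₂(4) = 1.5000
D(P||Q) = -0.2259 - 0.1981 + 1.5000
  = 1.0760 bits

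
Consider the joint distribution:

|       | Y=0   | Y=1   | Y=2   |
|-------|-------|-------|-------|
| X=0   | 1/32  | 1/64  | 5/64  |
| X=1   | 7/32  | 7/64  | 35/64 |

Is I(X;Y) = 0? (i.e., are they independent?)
Marginal P(X) (row sums):
  P(X=0) = 1/32 + 1/64 + 5/64 = 1/8
  P(X=1) = 7/32 + 7/64 + 35/64 = 7/8
Marginal P(Y) (column sums):
  P(Y=0) = 1/32 + 7/32 = 1/4
  P(Y=1) = 1/64 + 7/64 = 1/8
  P(Y=2) = 5/64 + 35/64 = 5/8

X and Y are independent iff P(X=i,Y=j) = P(X=i)·P(Y=j) for every cell.
  P(X=0)·P(Y=0) = 1/8 × 1/4 = 1/32 = P(X=0,Y=0) ✓
  P(X=0)·P(Y=1) = 1/8 × 1/8 = 1/64 = P(X=0,Y=1) ✓
  P(X=0)·P(Y=2) = 1/8 × 5/8 = 5/64 = P(X=0,Y=2) ✓
  P(X=1)·P(Y=0) = 7/8 × 1/4 = 7/32 = P(X=1,Y=0) ✓
  P(X=1)·P(Y=1) = 7/8 × 1/8 = 7/64 = P(X=1,Y=1) ✓
  P(X=1)·P(Y=2) = 7/8 × 5/8 = 35/64 = P(X=1,Y=2) ✓

Yes, X and Y are independent: every cell factors, so I(X;Y) = 0 bits.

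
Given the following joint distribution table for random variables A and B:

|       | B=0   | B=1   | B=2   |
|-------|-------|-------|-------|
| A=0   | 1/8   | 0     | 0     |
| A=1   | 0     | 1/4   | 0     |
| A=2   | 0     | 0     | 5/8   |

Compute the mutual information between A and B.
Marginal P(A) (row sums):
  P(A=0) = 1/8 + 0 + 0 = 1/8
  P(A=1) = 0 + 1/4 + 0 = 1/4
  P(A=2) = 0 + 0 + 5/8 = 5/8
Marginal P(B) (column sums):
  P(B=0) = 1/8 + 0 + 0 = 1/8
  P(B=1) = 0 + 1/4 + 0 = 1/4
  P(B=2) = 0 + 0 + 5/8 = 5/8

H(A) = -[(1/8)·log₂(1/8) + (1/4)·log₂(1/4) + (5/8)·log₂(5/8)]
  = 0.3750 + 0.5000 + 0.4238
  = 1.2988 bits
H(B) = -[(1/8)·log₂(1/8) + (1/4)·log₂(1/4) + (5/8)·log₂(5/8)]
  = 0.3750 + 0.5000 + 0.4238
  = 1.2988 bits
H(A,B) = -[(1/8)·log₂(1/8) + (1/4)·log₂(1/4) + (5/8)·log₂(5/8)]
  = 0.3750 + 0.5000 + 0.4238
  = 1.2988 bits

I(A;B) = H(A) + H(B) - H(A,B)
  = 1.2988 + 1.2988 - 1.2988
  = 1.2988 bits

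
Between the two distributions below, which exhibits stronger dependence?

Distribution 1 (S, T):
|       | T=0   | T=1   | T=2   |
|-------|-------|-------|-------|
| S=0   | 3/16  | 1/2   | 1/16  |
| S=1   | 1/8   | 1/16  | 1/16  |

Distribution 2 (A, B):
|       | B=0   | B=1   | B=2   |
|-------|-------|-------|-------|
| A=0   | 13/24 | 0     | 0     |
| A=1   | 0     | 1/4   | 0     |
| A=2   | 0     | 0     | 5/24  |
Distribution 1 (S, T):
Marginal P(S) (row sums):
  P(S=0) = 3/16 + 1/2 + 1/16 = 3/4
  P(S=1) = 1/8 + 1/16 + 1/16 = 1/4
Marginal P(T) (column sums):
  P(T=0) = 3/16 + 1/8 = 5/16
  P(T=1) = 1/2 + 1/16 = 9/16
  P(T=2) = 1/16 + 1/16 = 1/8

H(S) = -[(3/4)·log₂(3/4) + (1/4)·log₂(1/4)]
  = 0.3113 + 0.5000
  = 0.8113 bits
H(T) = -[(5/16)·log₂(5/16) + (9/16)·log₂(9/16) + (1/8)·log₂(1/8)]
  = 0.5244 + 0.4669 + 0.3750
  = 1.3663 bits
H(S,T) = -[(3/16)·log₂(3/16) + (1/2)·log₂(1/2) + (1/16)·log₂(1/16) + (1/8)·log₂(1/8) + (1/16)·log₂(1/16) + (1/16)·log₂(1/16)]
  = 0.4528 + 0.5000 + 0.2500 + 0.3750 + 0.2500 + 0.2500
  = 2.0778 bits

I(S;T) = H(S) + H(T) - H(S,T)
  = 0.8113 + 1.3663 - 2.0778
  = 0.0998 bits

Distribution 2 (A, B):
Marginal P(A) (row sums):
  P(A=0) = 13/24 + 0 + 0 = 13/24
  P(A=1) = 0 + 1/4 + 0 = 1/4
  P(A=2) = 0 + 0 + 5/24 = 5/24
Marginal P(B) (column sums):
  P(B=0) = 13/24 + 0 + 0 = 13/24
  P(B=1) = 0 + 1/4 + 0 = 1/4
  P(B=2) = 0 + 0 + 5/24 = 5/24

H(A) = -[(13/24)·log₂(13/24) + (1/4)·log₂(1/4) + (5/24)·log₂(5/24)]
  = 0.4791 + 0.5000 + 0.4715
  = 1.4506 bits
H(B) = -[(13/24)·log₂(13/24) + (1/4)·log₂(1/4) + (5/24)·log₂(5/24)]
  = 0.4791 + 0.5000 + 0.4715
  = 1.4506 bits
H(A,B) = -[(13/24)·log₂(13/24) + (1/4)·log₂(1/4) + (5/24)·log₂(5/24)]
  = 0.4791 + 0.5000 + 0.4715
  = 1.4506 bits

I(A;B) = H(A) + H(B) - H(A,B)
  = 1.4506 + 1.4506 - 1.4506
  = 1.4506 bits

I(A;B) = 1.4506 bits > I(S;T) = 0.0998 bits, so (A, B) has the higher mutual information (stronger dependence).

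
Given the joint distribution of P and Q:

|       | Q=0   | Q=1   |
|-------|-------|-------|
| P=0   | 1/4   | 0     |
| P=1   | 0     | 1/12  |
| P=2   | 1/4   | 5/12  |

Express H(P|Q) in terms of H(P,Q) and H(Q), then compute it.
H(P|Q) = H(P,Q) - H(Q)

Marginal P(Q) (column sums):
  P(Q=0) = 1/4 + 0 + 1/4 = 1/2
  P(Q=1) = 0 + 1/12 + 5/12 = 1/2

H(P,Q) = -[(1/4)·log₂(1/4) + (1/12)·log₂(1/12) + (1/4)·log₂(1/4) + (5/12)·log₂(5/12)]
  = 0.5000 + 0.2987 + 0.5000 + 0.5263
  = 1.8250 bits
H(Q) = -[(1/2)·log₂(1/2) + (1/2)·log₂(1/2)]
  = 0.5000 + 0.5000
  = 1.0000 bits

H(P|Q) = 1.8250 - 1.0000 = 0.8250 bits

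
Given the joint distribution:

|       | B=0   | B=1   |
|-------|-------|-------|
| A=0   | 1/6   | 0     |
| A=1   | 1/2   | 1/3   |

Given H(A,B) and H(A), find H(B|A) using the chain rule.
From the chain rule: H(A,B) = H(A) + H(B|A)
Therefore: H(B|A) = H(A,B) - H(A)

H(A,B) = -[(1/6)·log₂(1/6) + (1/2)·log₂(1/2) + (1/3)·log₂(1/3)]
  = 0.4308 + 0.5000 + 0.5283
  = 1.4591 bits
Marginal P(A) (row sums):
  P(A=0) = 1/6 + 0 = 1/6
  P(A=1) = 1/2 + 1/3 = 5/6
H(A) = -[(1/6)·log₂(1/6) + (5/6)·log₂(5/6)]
  = 0.4308 + 0.2192
  = 0.6500 bits

H(B|A) = 1.4591 - 0.6500 = 0.8091 bits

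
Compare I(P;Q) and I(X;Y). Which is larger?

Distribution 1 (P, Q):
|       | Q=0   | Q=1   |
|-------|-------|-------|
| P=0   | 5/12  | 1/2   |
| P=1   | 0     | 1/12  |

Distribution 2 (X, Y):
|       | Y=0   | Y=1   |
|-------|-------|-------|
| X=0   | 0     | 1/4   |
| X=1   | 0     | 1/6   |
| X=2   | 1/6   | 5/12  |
Distribution 1 (P, Q):
Marginal P(P) (row sums):
  P(P=0) = 5/12 + 1/2 = 11/12
  P(P=1) = 0 + 1/12 = 1/12
Marginal P(Q) (column sums):
  P(Q=0) = 5/12 + 0 = 5/12
  P(Q=1) = 1/2 + 1/12 = 7/12

H(P) = -[(11/12)·log₂(11/12) + (1/12)·log₂(1/12)]
  = 0.1151 + 0.2987
  = 0.4138 bits
H(Q) = -[(5/12)·log₂(5/12) + (7/12)·log₂(7/12)]
  = 0.5263 + 0.4536
  = 0.9799 bits
H(P,Q) = -[(5/12)·log₂(5/12) + (1/2)·log₂(1/2) + (1/12)·log₂(1/12)]
  = 0.5263 + 0.5000 + 0.2987
  = 1.3250 bits

I(P;Q) = H(P) + H(Q) - H(P,Q)
  = 0.4138 + 0.9799 - 1.3250
  = 0.0687 bits

Distribution 2 (X, Y):
Marginal P(X) (row sums):
  P(X=0) = 0 + 1/4 = 1/4
  P(X=1) = 0 + 1/6 = 1/6
  P(X=2) = 1/6 + 5/12 = 7/12
Marginal P(Y) (column sums):
  P(Y=0) = 0 + 0 + 1/6 = 1/6
  P(Y=1) = 1/4 + 1/6 + 5/12 = 5/6

H(X) = -[(1/4)·log₂(1/4) + (1/6)·log₂(1/6) + (7/12)·log₂(7/12)]
  = 0.5000 + 0.4308 + 0.4536
  = 1.3844 bits
H(Y) = -[(1/6)·log₂(1/6) + (5/6)·log₂(5/6)]
  = 0.4308 + 0.2192
  = 0.6500 bits
H(X,Y) = -[(1/4)·log₂(1/4) + (1/6)·log₂(1/6) + (1/6)·log₂(1/6) + (5/12)·log₂(5/12)]
  = 0.5000 + 0.4308 + 0.4308 + 0.5263
  = 1.8879 bits

I(X;Y) = H(X) + H(Y) - H(X,Y)
  = 1.3844 + 0.6500 - 1.8879
  = 0.1465 bits

I(X;Y) = 0.1465 bits > I(P;Q) = 0.0687 bits, so (X, Y) has the higher mutual information (stronger dependence).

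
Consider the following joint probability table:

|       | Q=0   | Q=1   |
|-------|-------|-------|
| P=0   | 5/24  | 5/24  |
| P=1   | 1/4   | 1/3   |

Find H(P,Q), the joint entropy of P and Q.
H(P,Q) = -Σ P(P,Q) log₂ P(P,Q), summed over the non-zero cells:
H(P,Q) = -[(5/24)·log₂(5/24) + (5/24)·log₂(5/24) + (1/4)·log₂(1/4) + (1/3)·log₂(1/3)]
  = 0.4715 + 0.4715 + 0.5000 + 0.5283
  = 1.9713 bits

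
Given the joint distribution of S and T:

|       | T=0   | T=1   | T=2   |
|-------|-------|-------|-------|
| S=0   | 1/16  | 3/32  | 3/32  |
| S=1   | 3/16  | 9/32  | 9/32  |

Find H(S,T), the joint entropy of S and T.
H(S,T) = -Σ P(S,T) log₂ P(S,T), summed over the non-zero cells:
H(S,T) = -[(1/16)·log₂(1/16) + (3/32)·log₂(3/32) + (3/32)·log₂(3/32) + (3/16)·log₂(3/16) + (9/32)·log₂(9/32) + (9/32)·log₂(9/32)]
  = 0.2500 + 0.3202 + 0.3202 + 0.4528 + 0.5147 + 0.5147
  = 2.3726 bits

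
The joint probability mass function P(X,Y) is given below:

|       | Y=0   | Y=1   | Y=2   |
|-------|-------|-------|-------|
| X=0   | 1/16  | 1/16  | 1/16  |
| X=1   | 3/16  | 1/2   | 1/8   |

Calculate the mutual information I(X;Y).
Marginal P(X) (row sums):
  P(X=0) = 1/16 + 1/16 + 1/16 = 3/16
  P(X=1) = 3/16 + 1/2 + 1/8 = 13/16
Marginal P(Y) (column sums):
  P(Y=0) = 1/16 + 3/16 = 1/4
  P(Y=1) = 1/16 + 1/2 = 9/16
  P(Y=2) = 1/16 + 1/8 = 3/16

H(X) = -[(3/16)·log₂(3/16) + (13/16)·log₂(13/16)]
  = 0.4528 + 0.2434
  = 0.6962 bits
H(Y) = -[(1/4)·log₂(1/4) + (9/16)·log₂(9/16) + (3/16)·log₂(3/16)]
  = 0.5000 + 0.4669 + 0.4528
  = 1.4197 bits
H(X,Y) = -[(1/16)·log₂(1/16) + (1/16)·log₂(1/16) + (1/16)·log₂(1/16) + (3/16)·log₂(3/16) + (1/2)·log₂(1/2) + (1/8)·log₂(1/8)]
  = 0.2500 + 0.2500 + 0.2500 + 0.4528 + 0.5000 + 0.3750
  = 2.0778 bits

I(X;Y) = H(X) + H(Y) - H(X,Y)
  = 0.6962 + 1.4197 - 2.0778
  = 0.0381 bits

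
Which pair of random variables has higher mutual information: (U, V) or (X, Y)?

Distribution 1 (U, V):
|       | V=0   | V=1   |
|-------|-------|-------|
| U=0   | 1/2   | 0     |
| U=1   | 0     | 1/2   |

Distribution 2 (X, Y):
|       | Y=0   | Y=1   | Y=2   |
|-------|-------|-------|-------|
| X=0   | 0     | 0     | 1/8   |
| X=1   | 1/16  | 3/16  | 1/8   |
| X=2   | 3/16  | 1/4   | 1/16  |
Distribution 1 (U, V):
Marginal P(U) (row sums):
  P(U=0) = 1/2 + 0 = 1/2
  P(U=1) = 0 + 1/2 = 1/2
Marginal P(V) (column sums):
  P(V=0) = 1/2 + 0 = 1/2
  P(V=1) = 0 + 1/2 = 1/2

H(U) = -[(1/2)·log₂(1/2) + (1/2)·log₂(1/2)]
  = 0.5000 + 0.5000
  = 1.0000 bits
H(V) = -[(1/2)·log₂(1/2) + (1/2)·log₂(1/2)]
  = 0.5000 + 0.5000
  = 1.0000 bits
H(U,V) = -[(1/2)·log₂(1/2) + (1/2)·log₂(1/2)]
  = 0.5000 + 0.5000
  = 1.0000 bits

I(U;V) = H(U) + H(V) - H(U,V)
  = 1.0000 + 1.0000 - 1.0000
  = 1.0000 bits

Distribution 2 (X, Y):
Marginal P(X) (row sums):
  P(X=0) = 0 + 0 + 1/8 = 1/8
  P(X=1) = 1/16 + 3/16 + 1/8 = 3/8
  P(X=2) = 3/16 + 1/4 + 1/16 = 1/2
Marginal P(Y) (column sums):
  P(Y=0) = 0 + 1/16 + 3/16 = 1/4
  P(Y=1) = 0 + 3/16 + 1/4 = 7/16
  P(Y=2) = 1/8 + 1/8 + 1/16 = 5/16

H(X) = -[(1/8)·log₂(1/8) + (3/8)·log₂(3/8) + (1/2)·log₂(1/2)]
  = 0.3750 + 0.5306 + 0.5000
  = 1.4056 bits
H(Y) = -[(1/4)·log₂(1/4) + (7/16)·log₂(7/16) + (5/16)·log₂(5/16)]
  = 0.5000 + 0.5218 + 0.5244
  = 1.5462 bits
H(X,Y) = -[(1/8)·log₂(1/8) + (1/16)·log₂(1/16) + (3/16)·log₂(3/16) + (1/8)·log₂(1/8) + (3/16)·log₂(3/16) + (1/4)·log₂(1/4) + (1/16)·log₂(1/16)]
  = 0.3750 + 0.2500 + 0.4528 + 0.3750 + 0.4528 + 0.5000 + 0.2500
  = 2.6556 bits

I(X;Y) = H(X) + H(Y) - H(X,Y)
  = 1.4056 + 1.5462 - 2.6556
  = 0.2962 bits

I(U;V) = 1.0000 bits > I(X;Y) = 0.2962 bits, so (U, V) has the higher mutual information (stronger dependence).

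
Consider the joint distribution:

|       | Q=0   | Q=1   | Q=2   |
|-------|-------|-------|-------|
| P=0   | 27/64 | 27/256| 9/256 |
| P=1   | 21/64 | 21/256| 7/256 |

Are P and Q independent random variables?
Marginal P(P) (row sums):
  P(P=0) = 27/64 + 27/256 + 9/256 = 9/16
  P(P=1) = 21/64 + 21/256 + 7/256 = 7/16
Marginal P(Q) (column sums):
  P(Q=0) = 27/64 + 21/64 = 3/4
  P(Q=1) = 27/256 + 21/256 = 3/16
  P(Q=2) = 9/256 + 7/256 = 1/16

P and Q are independent iff P(P=i,Q=j) = P(P=i)·P(Q=j) for every cell.
  P(P=0)·P(Q=0) = 9/16 × 3/4 = 27/64 = P(P=0,Q=0) ✓
  P(P=0)·P(Q=1) = 9/16 × 3/16 = 27/256 = P(P=0,Q=1) ✓
  P(P=0)·P(Q=2) = 9/16 × 1/16 = 9/256 = P(P=0,Q=2) ✓
  P(P=1)·P(Q=0) = 7/16 × 3/4 = 21/64 = P(P=1,Q=0) ✓
  P(P=1)·P(Q=1) = 7/16 × 3/16 = 21/256 = P(P=1,Q=1) ✓
  P(P=1)·P(Q=2) = 7/16 × 1/16 = 7/256 = P(P=1,Q=2) ✓

Yes, P and Q are independent: every cell factors, so I(P;Q) = 0 bits.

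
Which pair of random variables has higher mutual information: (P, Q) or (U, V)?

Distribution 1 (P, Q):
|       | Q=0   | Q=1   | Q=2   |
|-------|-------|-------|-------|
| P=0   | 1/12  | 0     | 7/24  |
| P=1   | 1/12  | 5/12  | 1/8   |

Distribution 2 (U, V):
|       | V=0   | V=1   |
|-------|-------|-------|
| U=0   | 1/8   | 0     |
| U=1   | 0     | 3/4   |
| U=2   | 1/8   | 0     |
Distribution 1 (P, Q):
Marginal P(P) (row sums):
  P(P=0) = 1/12 + 0 + 7/24 = 3/8
  P(P=1) = 1/12 + 5/12 + 1/8 = 5/8
Marginal P(Q) (column sums):
  P(Q=0) = 1/12 + 1/12 = 1/6
  P(Q=1) = 0 + 5/12 = 5/12
  P(Q=2) = 7/24 + 1/8 = 5/12

H(P) = -[(3/8)·log₂(3/8) + (5/8)·log₂(5/8)]
  = 0.5306 + 0.4238
  = 0.9544 bits
H(Q) = -[(1/6)·log₂(1/6) + (5/12)·log₂(5/12) + (5/12)·log₂(5/12)]
  = 0.4308 + 0.5263 + 0.5263
  = 1.4834 bits
H(P,Q) = -[(1/12)·log₂(1/12) + (7/24)·log₂(7/24) + (1/12)·log₂(1/12) + (5/12)·log₂(5/12) + (1/8)·log₂(1/8)]
  = 0.2987 + 0.5185 + 0.2987 + 0.5263 + 0.3750
  = 2.0172 bits

I(P;Q) = H(P) + H(Q) - H(P,Q)
  = 0.9544 + 1.4834 - 2.0172
  = 0.4206 bits

Distribution 2 (U, V):
Marginal P(U) (row sums):
  P(U=0) = 1/8 + 0 = 1/8
  P(U=1) = 0 + 3/4 = 3/4
  P(U=2) = 1/8 + 0 = 1/8
Marginal P(V) (column sums):
  P(V=0) = 1/8 + 0 + 1/8 = 1/4
  P(V=1) = 0 + 3/4 + 0 = 3/4

H(U) = -[(1/8)·log₂(1/8) + (3/4)·log₂(3/4) + (1/8)·log₂(1/8)]
  = 0.3750 + 0.3113 + 0.3750
  = 1.0613 bits
H(V) = -[(1/4)·log₂(1/4) + (3/4)·log₂(3/4)]
  = 0.5000 + 0.3113
  = 0.8113 bits
H(U,V) = -[(1/8)·log₂(1/8) + (3/4)·log₂(3/4) + (1/8)·log₂(1/8)]
  = 0.3750 + 0.3113 + 0.3750
  = 1.0613 bits

I(U;V) = H(U) + H(V) - H(U,V)
  = 1.0613 + 0.8113 - 1.0613
  = 0.8113 bits

I(U;V) = 0.8113 bits > I(P;Q) = 0.4206 bits, so (U, V) has the higher mutual information (stronger dependence).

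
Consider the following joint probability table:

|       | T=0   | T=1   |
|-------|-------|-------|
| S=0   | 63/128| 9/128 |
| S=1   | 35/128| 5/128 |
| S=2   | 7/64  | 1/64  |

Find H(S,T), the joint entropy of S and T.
H(S,T) = -Σ P(S,T) log₂ P(S,T), summed over the non-zero cells:
H(S,T) = -[(63/128)·log₂(63/128) + (9/128)·log₂(9/128) + (35/128)·log₂(35/128) + (5/128)·log₂(5/128) + (7/64)·log₂(7/64) + (1/64)·log₂(1/64)]
  = 0.5034 + 0.2693 + 0.5115 + 0.1827 + 0.3492 + 0.0938
  = 1.9099 bits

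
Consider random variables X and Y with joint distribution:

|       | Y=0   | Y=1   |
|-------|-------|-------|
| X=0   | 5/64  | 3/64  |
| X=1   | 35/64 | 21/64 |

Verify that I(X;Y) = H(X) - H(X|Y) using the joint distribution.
Left side, from I(X;Y) = H(X) + H(Y) - H(X,Y):
Marginal P(X) (row sums):
  P(X=0) = 5/64 + 3/64 = 1/8
  P(X=1) = 35/64 + 21/64 = 7/8
Marginal P(Y) (column sums):
  P(Y=0) = 5/64 + 35/64 = 5/8
  P(Y=1) = 3/64 + 21/64 = 3/8

H(X) = -[(1/8)·log₂(1/8) + (7/8)·log₂(7/8)]
  = 0.3750 + 0.1686
  = 0.5436 bits
H(Y) = -[(5/8)·log₂(5/8) + (3/8)·log₂(3/8)]
  = 0.4238 + 0.5306
  = 0.9544 bits
H(X,Y) = -[(5/64)·log₂(5/64) + (3/64)·log₂(3/64) + (35/64)·log₂(35/64) + (21/64)·log₂(21/64)]
  = 0.2873 + 0.2070 + 0.4762 + 0.5275
  = 1.4980 bits

I(X;Y) = H(X) + H(Y) - H(X,Y)
  = 0.5436 + 0.9544 - 1.4980
  = 0.0000 bits

Right side, with H(X|Y) computed directly from the conditional probabilities:
H(X|Y) = -Σ P(X,Y)·log₂ P(X|Y), where P(X|Y) = P(X,Y) / P(Y)
  (X=0,Y=0): P(X|Y) = (5/64)/(5/8) = 1/8;  -(5/64)·log₂(1/8) = 0.2344
  (X=0,Y=1): P(X|Y) = (3/64)/(3/8) = 1/8;  -(3/64)·log₂(1/8) = 0.1406
  (X=1,Y=0): P(X|Y) = (35/64)/(5/8) = 7/8;  -(35/64)·log₂(7/8) = 0.1054
  (X=1,Y=1): P(X|Y) = (21/64)/(3/8) = 7/8;  -(21/64)·log₂(7/8) = 0.0632
H(X|Y) = 0.2344 + 0.1406 + 0.1054 + 0.0632
  = 0.5436 bits
H(X) - H(X|Y) = 0.5436 - 0.5436 = 0.0000 bits

Both sides equal 0.0000 bits, so I(X;Y) = H(X) - H(X|Y) ✓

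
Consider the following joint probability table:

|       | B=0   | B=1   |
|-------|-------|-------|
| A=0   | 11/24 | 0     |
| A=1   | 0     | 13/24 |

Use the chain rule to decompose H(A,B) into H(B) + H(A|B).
By the chain rule: H(A,B) = H(B) + H(A|B)

Marginal P(B) (column sums):
  P(B=0) = 11/24 + 0 = 11/24
  P(B=1) = 0 + 13/24 = 13/24
H(B) = -[(11/24)·log₂(11/24) + (13/24)·log₂(13/24)]
  = 0.5159 + 0.4791
  = 0.9950 bits
H(A|B) = -Σ P(A,B)·log₂ P(A|B), where P(A|B) = P(A,B) / P(B)
  (cells with P(A,B) = 0 contribute 0)
  (A=0,B=0): P(A|B) = (11/24)/(11/24) = 1;  -(11/24)·log₂(1) = 0.0000
  (A=1,B=1): P(A|B) = (13/24)/(13/24) = 1;  -(13/24)·log₂(1) = 0.0000
H(A|B) = 0.0000 + 0.0000
  = 0.0000 bits

H(A,B) = H(B) + H(A|B) = 0.9950 + 0.0000 = 0.9950 bits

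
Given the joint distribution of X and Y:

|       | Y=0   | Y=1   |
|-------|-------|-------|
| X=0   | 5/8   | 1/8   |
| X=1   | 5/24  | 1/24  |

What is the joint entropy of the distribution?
H(X,Y) = -Σ P(X,Y) log₂ P(X,Y), summed over the non-zero cells:
H(X,Y) = -[(5/8)·log₂(5/8) + (1/8)·log₂(1/8) + (5/24)·log₂(5/24) + (1/24)·log₂(1/24)]
  = 0.4238 + 0.3750 + 0.4715 + 0.1910
  = 1.4613 bits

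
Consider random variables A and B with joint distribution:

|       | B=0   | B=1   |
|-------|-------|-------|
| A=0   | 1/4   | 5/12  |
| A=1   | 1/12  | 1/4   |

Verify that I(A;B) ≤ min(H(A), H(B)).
Marginal P(A) (row sums):
  P(A=0) = 1/4 + 5/12 = 2/3
  P(A=1) = 1/12 + 1/4 = 1/3
Marginal P(B) (column sums):
  P(B=0) = 1/4 + 1/12 = 1/3
  P(B=1) = 5/12 + 1/4 = 2/3

H(A) = -[(2/3)·log₂(2/3) + (1/3)·log₂(1/3)]
  = 0.3900 + 0.5283
  = 0.9183 bits
H(B) = -[(1/3)·log₂(1/3) + (2/3)·log₂(2/3)]
  = 0.5283 + 0.3900
  = 0.9183 bits
H(A,B) = -[(1/4)·log₂(1/4) + (5/12)·log₂(5/12) + (1/12)·log₂(1/12) + (1/4)·log₂(1/4)]
  = 0.5000 + 0.5263 + 0.2987 + 0.5000
  = 1.8250 bits

I(A;B) = H(A) + H(B) - H(A,B)
  = 0.9183 + 0.9183 - 1.8250
  = 0.0116 bits

min(H(A), H(B)) = min(0.9183, 0.9183) = 0.9183 bits
Since 0.0116 ≤ 0.9183, the bound is satisfied ✓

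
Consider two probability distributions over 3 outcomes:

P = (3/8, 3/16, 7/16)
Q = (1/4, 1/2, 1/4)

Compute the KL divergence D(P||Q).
D(P||Q) = Σ P(i) log₂(P(i)/Q(i))
  i=0: (3/8) × log₂((3/8)/(1/4)) = (3/8) × log₂(3/2) = 0.2194
  i=1: (3/16) × log₂((3/16)/(1/2)) = (3/16) × log₂(3/8) = -0.2653
  i=2: (7/16) × log₂((7/16)/(1/4)) = (7/16) × log₂(7/4) = 0.3532
D(P||Q) = 0.2194 - 0.2653 + 0.3532
  = 0.3073 bits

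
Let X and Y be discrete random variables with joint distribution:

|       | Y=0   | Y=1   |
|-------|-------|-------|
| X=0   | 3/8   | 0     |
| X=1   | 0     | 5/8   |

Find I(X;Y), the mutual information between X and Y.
Marginal P(X) (row sums):
  P(X=0) = 3/8 + 0 = 3/8
  P(X=1) = 0 + 5/8 = 5/8
Marginal P(Y) (column sums):
  P(Y=0) = 3/8 + 0 = 3/8
  P(Y=1) = 0 + 5/8 = 5/8

H(X) = -[(3/8)·log₂(3/8) + (5/8)·log₂(5/8)]
  = 0.5306 + 0.4238
  = 0.9544 bits
H(Y) = -[(3/8)·log₂(3/8) + (5/8)·log₂(5/8)]
  = 0.5306 + 0.4238
  = 0.9544 bits
H(X,Y) = -[(3/8)·log₂(3/8) + (5/8)·log₂(5/8)]
  = 0.5306 + 0.4238
  = 0.9544 bits

I(X;Y) = H(X) + H(Y) - H(X,Y)
  = 0.9544 + 0.9544 - 0.9544
  = 0.9544 bits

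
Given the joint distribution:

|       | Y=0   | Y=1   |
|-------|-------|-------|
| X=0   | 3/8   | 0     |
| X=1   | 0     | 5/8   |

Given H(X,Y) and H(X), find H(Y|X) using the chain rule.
From the chain rule: H(X,Y) = H(X) + H(Y|X)
Therefore: H(Y|X) = H(X,Y) - H(X)

H(X,Y) = -[(3/8)·log₂(3/8) + (5/8)·log₂(5/8)]
  = 0.5306 + 0.4238
  = 0.9544 bits
Marginal P(X) (row sums):
  P(X=0) = 3/8 + 0 = 3/8
  P(X=1) = 0 + 5/8 = 5/8
H(X) = -[(3/8)·log₂(3/8) + (5/8)·log₂(5/8)]
  = 0.5306 + 0.4238
  = 0.9544 bits

H(Y|X) = 0.9544 - 0.9544 = 0.0000 bits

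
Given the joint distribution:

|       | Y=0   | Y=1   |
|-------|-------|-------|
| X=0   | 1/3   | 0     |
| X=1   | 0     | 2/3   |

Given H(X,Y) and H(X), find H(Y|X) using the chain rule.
From the chain rule: H(X,Y) = H(X) + H(Y|X)
Therefore: H(Y|X) = H(X,Y) - H(X)

H(X,Y) = -[(1/3)·log₂(1/3) + (2/3)·log₂(2/3)]
  = 0.5283 + 0.3900
  = 0.9183 bits
Marginal P(X) (row sums):
  P(X=0) = 1/3 + 0 = 1/3
  P(X=1) = 0 + 2/3 = 2/3
H(X) = -[(1/3)·log₂(1/3) + (2/3)·log₂(2/3)]
  = 0.5283 + 0.3900
  = 0.9183 bits

H(Y|X) = 0.9183 - 0.9183 = 0.0000 bits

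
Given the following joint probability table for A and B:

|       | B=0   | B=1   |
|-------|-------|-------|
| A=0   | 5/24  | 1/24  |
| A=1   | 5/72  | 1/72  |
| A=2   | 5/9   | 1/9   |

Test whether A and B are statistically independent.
Marginal P(A) (row sums):
  P(A=0) = 5/24 + 1/24 = 1/4
  P(A=1) = 5/72 + 1/72 = 1/12
  P(A=2) = 5/9 + 1/9 = 2/3
Marginal P(B) (column sums):
  P(B=0) = 5/24 + 5/72 + 5/9 = 5/6
  P(B=1) = 1/24 + 1/72 + 1/9 = 1/6

A and B are independent iff P(A=i,B=j) = P(A=i)·P(B=j) for every cell.
  P(A=0)·P(B=0) = 1/4 × 5/6 = 5/24 = P(A=0,B=0) ✓
  P(A=0)·P(B=1) = 1/4 × 1/6 = 1/24 = P(A=0,B=1) ✓
  P(A=1)·P(B=0) = 1/12 × 5/6 = 5/72 = P(A=1,B=0) ✓
  P(A=1)·P(B=1) = 1/12 × 1/6 = 1/72 = P(A=1,B=1) ✓
  P(A=2)·P(B=0) = 2/3 × 5/6 = 5/9 = P(A=2,B=0) ✓
  P(A=2)·P(B=1) = 2/3 × 1/6 = 1/9 = P(A=2,B=1) ✓

Yes, A and B are independent: every cell factors, so I(A;B) = 0 bits.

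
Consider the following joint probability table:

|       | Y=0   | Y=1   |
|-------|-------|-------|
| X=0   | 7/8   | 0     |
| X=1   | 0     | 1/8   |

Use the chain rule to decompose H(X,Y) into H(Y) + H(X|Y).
By the chain rule: H(X,Y) = H(Y) + H(X|Y)

Marginal P(Y) (column sums):
  P(Y=0) = 7/8 + 0 = 7/8
  P(Y=1) = 0 + 1/8 = 1/8
H(Y) = -[(7/8)·log₂(7/8) + (1/8)·log₂(1/8)]
  = 0.1686 + 0.3750
  = 0.5436 bits
H(X|Y) = -Σ P(X,Y)·log₂ P(X|Y), where P(X|Y) = P(X,Y) / P(Y)
  (cells with P(X,Y) = 0 contribute 0)
  (X=0,Y=0): P(X|Y) = (7/8)/(7/8) = 1;  -(7/8)·log₂(1) = 0.0000
  (X=1,Y=1): P(X|Y) = (1/8)/(1/8) = 1;  -(1/8)·log₂(1) = 0.0000
H(X|Y) = 0.0000 + 0.0000
  = 0.0000 bits

H(X,Y) = H(Y) + H(X|Y) = 0.5436 + 0.0000 = 0.5436 bits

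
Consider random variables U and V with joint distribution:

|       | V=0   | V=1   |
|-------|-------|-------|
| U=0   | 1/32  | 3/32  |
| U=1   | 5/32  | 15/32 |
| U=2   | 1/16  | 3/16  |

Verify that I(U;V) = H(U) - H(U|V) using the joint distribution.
Left side, from I(U;V) = H(U) + H(V) - H(U,V):
Marginal P(U) (row sums):
  P(U=0) = 1/32 + 3/32 = 1/8
  P(U=1) = 5/32 + 15/32 = 5/8
  P(U=2) = 1/16 + 3/16 = 1/4
Marginal P(V) (column sums):
  P(V=0) = 1/32 + 5/32 + 1/16 = 1/4
  P(V=1) = 3/32 + 15/32 + 3/16 = 3/4

H(U) = -[(1/8)·log₂(1/8) + (5/8)·log₂(5/8) + (1/4)·log₂(1/4)]
  = 0.3750 + 0.4238 + 0.5000
  = 1.2988 bits
H(V) = -[(1/4)·log₂(1/4) + (3/4)·log₂(3/4)]
  = 0.5000 + 0.3113
  = 0.8113 bits
H(U,V) = -[(1/32)·log₂(1/32) + (3/32)·log₂(3/32) + (5/32)·log₂(5/32) + (15/32)·log₂(15/32) + (1/16)·log₂(1/16) + (3/16)·log₂(3/16)]
  = 0.1563 + 0.3202 + 0.4184 + 0.5124 + 0.2500 + 0.4528
  = 2.1101 bits

I(U;V) = H(U) + H(V) - H(U,V)
  = 1.2988 + 0.8113 - 2.1101
  = 0.0000 bits

Right side, with H(U|V) computed directly from the conditional probabilities:
H(U|V) = -Σ P(U,V)·log₂ P(U|V), where P(U|V) = P(U,V) / P(V)
  (U=0,V=0): P(U|V) = (1/32)/(1/4) = 1/8;  -(1/32)·log₂(1/8) = 0.0938
  (U=0,V=1): P(U|V) = (3/32)/(3/4) = 1/8;  -(3/32)·log₂(1/8) = 0.2813
  (U=1,V=0): P(U|V) = (5/32)/(1/4) = 5/8;  -(5/32)·log₂(5/8) = 0.1059
  (U=1,V=1): P(U|V) = (15/32)/(3/4) = 5/8;  -(15/32)·log₂(5/8) = 0.3178
  (U=2,V=0): P(U|V) = (1/16)/(1/4) = 1/4;  -(1/16)·log₂(1/4) = 0.1250
  (U=2,V=1): P(U|V) = (3/16)/(3/4) = 1/4;  -(3/16)·log₂(1/4) = 0.3750
H(U|V) = 0.0938 + 0.2813 + 0.1059 + 0.3178 + 0.1250 + 0.3750
  = 1.2988 bits
H(U) - H(U|V) = 1.2988 - 1.2988 = 0.0000 bits

Both sides equal 0.0000 bits, so I(U;V) = H(U) - H(U|V) ✓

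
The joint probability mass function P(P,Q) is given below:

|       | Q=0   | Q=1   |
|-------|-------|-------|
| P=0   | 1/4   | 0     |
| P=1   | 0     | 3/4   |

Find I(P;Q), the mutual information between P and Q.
Marginal P(P) (row sums):
  P(P=0) = 1/4 + 0 = 1/4
  P(P=1) = 0 + 3/4 = 3/4
Marginal P(Q) (column sums):
  P(Q=0) = 1/4 + 0 = 1/4
  P(Q=1) = 0 + 3/4 = 3/4

H(P) = -[(1/4)·log₂(1/4) + (3/4)·log₂(3/4)]
  = 0.5000 + 0.3113
  = 0.8113 bits
H(Q) = -[(1/4)·log₂(1/4) + (3/4)·log₂(3/4)]
  = 0.5000 + 0.3113
  = 0.8113 bits
H(P,Q) = -[(1/4)·log₂(1/4) + (3/4)·log₂(3/4)]
  = 0.5000 + 0.3113
  = 0.8113 bits

I(P;Q) = H(P) + H(Q) - H(P,Q)
  = 0.8113 + 0.8113 - 0.8113
  = 0.8113 bits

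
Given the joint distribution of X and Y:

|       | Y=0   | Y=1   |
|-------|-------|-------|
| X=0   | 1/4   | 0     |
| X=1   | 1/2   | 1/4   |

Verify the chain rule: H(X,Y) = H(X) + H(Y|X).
Left side:
H(X,Y) = -[(1/4)·log₂(1/4) + (1/2)·log₂(1/2) + (1/4)·log₂(1/4)]
  = 0.5000 + 0.5000 + 0.5000
  = 1.5000 bits

Right side:
Marginal P(X) (row sums):
  P(X=0) = 1/4 + 0 = 1/4
  P(X=1) = 1/2 + 1/4 = 3/4
H(X) = -[(1/4)·log₂(1/4) + (3/4)·log₂(3/4)]
  = 0.5000 + 0.3113
  = 0.8113 bits
H(Y|X) = -Σ P(X,Y)·log₂ P(Y|X), where P(Y|X) = P(X,Y) / P(X)
  (cells with P(X,Y) = 0 contribute 0)
  (X=0,Y=0): P(Y|X) = (1/4)/(1/4) = 1;  -(1/4)·log₂(1) = 0.0000
  (X=1,Y=0): P(Y|X) = (1/2)/(3/4) = 2/3;  -(1/2)·log₂(2/3) = 0.2925
  (X=1,Y=1): P(Y|X) = (1/4)/(3/4) = 1/3;  -(1/4)·log₂(1/3) = 0.3962
H(Y|X) = 0.0000 + 0.2925 + 0.3962
  = 0.6887 bits
H(X) + H(Y|X) = 0.8113 + 0.6887 = 1.5000 bits

Both sides equal 1.5000 bits, so the chain rule holds ✓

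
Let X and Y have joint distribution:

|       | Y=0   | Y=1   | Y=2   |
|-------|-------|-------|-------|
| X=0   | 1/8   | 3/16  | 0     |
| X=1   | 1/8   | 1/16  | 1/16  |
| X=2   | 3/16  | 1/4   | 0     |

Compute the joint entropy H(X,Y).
H(X,Y) = -Σ P(X,Y) log₂ P(X,Y), summed over the non-zero cells:
H(X,Y) = -[(1/8)·log₂(1/8) + (3/16)·log₂(3/16) + (1/8)·log₂(1/8) + (1/16)·log₂(1/16) + (1/16)·log₂(1/16) + (3/16)·log₂(3/16) + (1/4)·log₂(1/4)]
  = 0.3750 + 0.4528 + 0.3750 + 0.2500 + 0.2500 + 0.4528 + 0.5000
  = 2.6556 bits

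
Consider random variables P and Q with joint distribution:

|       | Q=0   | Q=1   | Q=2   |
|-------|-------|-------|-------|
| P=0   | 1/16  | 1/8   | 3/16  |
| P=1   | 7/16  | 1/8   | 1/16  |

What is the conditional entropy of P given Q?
Marginal P(Q) (column sums):
  P(Q=0) = 1/16 + 7/16 = 1/2
  P(Q=1) = 1/8 + 1/8 = 1/4
  P(Q=2) = 3/16 + 1/16 = 1/4

H(P|Q) = -Σ P(P,Q)·log₂ P(P|Q), where P(P|Q) = P(P,Q) / P(Q)
  (P=0,Q=0): P(P|Q) = (1/16)/(1/2) = 1/8;  -(1/16)·log₂(1/8) = 0.1875
  (P=0,Q=1): P(P|Q) = (1/8)/(1/4) = 1/2;  -(1/8)·log₂(1/2) = 0.1250
  (P=0,Q=2): P(P|Q) = (3/16)/(1/4) = 3/4;  -(3/16)·log₂(3/4) = 0.0778
  (P=1,Q=0): P(P|Q) = (7/16)/(1/2) = 7/8;  -(7/16)·log₂(7/8) = 0.0843
  (P=1,Q=1): P(P|Q) = (1/8)/(1/4) = 1/2;  -(1/8)·log₂(1/2) = 0.1250
  (P=1,Q=2): P(P|Q) = (1/16)/(1/4) = 1/4;  -(1/16)·log₂(1/4) = 0.1250
H(P|Q) = 0.1875 + 0.1250 + 0.0778 + 0.0843 + 0.1250 + 0.1250
  = 0.7246 bits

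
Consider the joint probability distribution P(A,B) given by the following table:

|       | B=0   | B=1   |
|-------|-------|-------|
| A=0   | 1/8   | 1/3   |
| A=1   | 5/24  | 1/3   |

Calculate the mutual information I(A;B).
Marginal P(A) (row sums):
  P(A=0) = 1/8 + 1/3 = 11/24
  P(A=1) = 5/24 + 1/3 = 13/24
Marginal P(B) (column sums):
  P(B=0) = 1/8 + 5/24 = 1/3
  P(B=1) = 1/3 + 1/3 = 2/3

H(A) = -[(11/24)·log₂(11/24) + (13/24)·log₂(13/24)]
  = 0.5159 + 0.4791
  = 0.9950 bits
H(B) = -[(1/3)·log₂(1/3) + (2/3)·log₂(2/3)]
  = 0.5283 + 0.3900
  = 0.9183 bits
H(A,B) = -[(1/8)·log₂(1/8) + (1/3)·log₂(1/3) + (5/24)·log₂(5/24) + (1/3)·log₂(1/3)]
  = 0.3750 + 0.5283 + 0.4715 + 0.5283
  = 1.9031 bits

I(A;B) = H(A) + H(B) - H(A,B)
  = 0.9950 + 0.9183 - 1.9031
  = 0.0102 bits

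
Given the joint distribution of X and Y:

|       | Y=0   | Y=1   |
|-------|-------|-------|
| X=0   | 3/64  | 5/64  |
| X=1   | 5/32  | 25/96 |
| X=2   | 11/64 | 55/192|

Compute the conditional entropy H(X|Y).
Marginal P(Y) (column sums):
  P(Y=0) = 3/64 + 5/32 + 11/64 = 3/8
  P(Y=1) = 5/64 + 25/96 + 55/192 = 5/8

H(X|Y) = -Σ P(X,Y)·log₂ P(X|Y), where P(X|Y) = P(X,Y) / P(Y)
  (X=0,Y=0): P(X|Y) = (3/64)/(3/8) = 1/8;  -(3/64)·log₂(1/8) = 0.1406
  (X=0,Y=1): P(X|Y) = (5/64)/(5/8) = 1/8;  -(5/64)·log₂(1/8) = 0.2344
  (X=1,Y=0): P(X|Y) = (5/32)/(3/8) = 5/12;  -(5/32)·log₂(5/12) = 0.1973
  (X=1,Y=1): P(X|Y) = (25/96)/(5/8) = 5/12;  -(25/96)·log₂(5/12) = 0.3289
  (X=2,Y=0): P(X|Y) = (11/64)/(3/8) = 11/24;  -(11/64)·log₂(11/24) = 0.1935
  (X=2,Y=1): P(X|Y) = (55/192)/(5/8) = 11/24;  -(55/192)·log₂(11/24) = 0.3224
H(X|Y) = 0.1406 + 0.2344 + 0.1973 + 0.3289 + 0.1935 + 0.3224
  = 1.4171 bits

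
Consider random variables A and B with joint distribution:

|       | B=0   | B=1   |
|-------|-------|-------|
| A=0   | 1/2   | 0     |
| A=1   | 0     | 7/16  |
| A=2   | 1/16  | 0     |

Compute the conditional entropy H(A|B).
Marginal P(B) (column sums):
  P(B=0) = 1/2 + 0 + 1/16 = 9/16
  P(B=1) = 0 + 7/16 + 0 = 7/16

H(A|B) = -Σ P(A,B)·log₂ P(A|B), where P(A|B) = P(A,B) / P(B)
  (cells with P(A,B) = 0 contribute 0)
  (A=0,B=0): P(A|B) = (1/2)/(9/16) = 8/9;  -(1/2)·log₂(8/9) = 0.0850
  (A=1,B=1): P(A|B) = (7/16)/(7/16) = 1;  -(7/16)·log₂(1) = 0.0000
  (A=2,B=0): P(A|B) = (1/16)/(9/16) = 1/9;  -(1/16)·log₂(1/9) = 0.1981
H(A|B) = 0.0850 + 0.0000 + 0.1981
  = 0.2831 bits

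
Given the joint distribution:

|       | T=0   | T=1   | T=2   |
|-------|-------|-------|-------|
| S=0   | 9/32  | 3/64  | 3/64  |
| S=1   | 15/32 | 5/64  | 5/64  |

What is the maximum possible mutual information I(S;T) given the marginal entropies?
The upper bound on mutual information is I(S;T) ≤ min(H(S), H(T)).

Marginal P(S) (row sums):
  P(S=0) = 9/32 + 3/64 + 3/64 = 3/8
  P(S=1) = 15/32 + 5/64 + 5/64 = 5/8
Marginal P(T) (column sums):
  P(T=0) = 9/32 + 15/32 = 3/4
  P(T=1) = 3/64 + 5/64 = 1/8
  P(T=2) = 3/64 + 5/64 = 1/8

H(S) = -[(3/8)·log₂(3/8) + (5/8)·log₂(5/8)]
  = 0.5306 + 0.4238
  = 0.9544 bits
H(T) = -[(3/4)·log₂(3/4) + (1/8)·log₂(1/8) + (1/8)·log₂(1/8)]
  = 0.3113 + 0.3750 + 0.3750
  = 1.0613 bits

Maximum possible I(S;T) = min(0.9544, 1.0613) = 0.9544 bits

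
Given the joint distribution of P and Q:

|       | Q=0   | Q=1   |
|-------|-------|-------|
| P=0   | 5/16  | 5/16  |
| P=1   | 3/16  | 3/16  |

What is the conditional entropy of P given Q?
Marginal P(Q) (column sums):
  P(Q=0) = 5/16 + 3/16 = 1/2
  P(Q=1) = 5/16 + 3/16 = 1/2

H(P|Q) = -Σ P(P,Q)·log₂ P(P|Q), where P(P|Q) = P(P,Q) / P(Q)
  (P=0,Q=0): P(P|Q) = (5/16)/(1/2) = 5/8;  -(5/16)·log₂(5/8) = 0.2119
  (P=0,Q=1): P(P|Q) = (5/16)/(1/2) = 5/8;  -(5/16)·log₂(5/8) = 0.2119
  (P=1,Q=0): P(P|Q) = (3/16)/(1/2) = 3/8;  -(3/16)·log₂(3/8) = 0.2653
  (P=1,Q=1): P(P|Q) = (3/16)/(1/2) = 3/8;  -(3/16)·log₂(3/8) = 0.2653
H(P|Q) = 0.2119 + 0.2119 + 0.2653 + 0.2653
  = 0.9544 bits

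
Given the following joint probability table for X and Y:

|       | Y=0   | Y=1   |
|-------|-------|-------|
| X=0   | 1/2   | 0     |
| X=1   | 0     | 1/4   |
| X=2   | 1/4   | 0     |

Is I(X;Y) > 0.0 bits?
Marginal P(X) (row sums):
  P(X=0) = 1/2 + 0 = 1/2
  P(X=1) = 0 + 1/4 = 1/4
  P(X=2) = 1/4 + 0 = 1/4
Marginal P(Y) (column sums):
  P(Y=0) = 1/2 + 0 + 1/4 = 3/4
  P(Y=1) = 0 + 1/4 + 0 = 1/4

H(X) = -[(1/2)·log₂(1/2) + (1/4)·log₂(1/4) + (1/4)·log₂(1/4)]
  = 0.5000 + 0.5000 + 0.5000
  = 1.5000 bits
H(Y) = -[(3/4)·log₂(3/4) + (1/4)·log₂(1/4)]
  = 0.3113 + 0.5000
  = 0.8113 bits
H(X,Y) = -[(1/2)·log₂(1/2) + (1/4)·log₂(1/4) + (1/4)·log₂(1/4)]
  = 0.5000 + 0.5000 + 0.5000
  = 1.5000 bits

I(X;Y) = H(X) + H(Y) - H(X,Y)
  = 1.5000 + 0.8113 - 1.5000
  = 0.8113 bits

Yes. I(X;Y) = 0.8113 bits, which is > 0.0 bits.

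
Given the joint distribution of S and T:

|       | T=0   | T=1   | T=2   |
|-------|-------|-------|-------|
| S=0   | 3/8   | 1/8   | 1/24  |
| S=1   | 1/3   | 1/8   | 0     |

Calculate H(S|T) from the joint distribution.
Marginal P(T) (column sums):
  P(T=0) = 3/8 + 1/3 = 17/24
  P(T=1) = 1/8 + 1/8 = 1/4
  P(T=2) = 1/24 + 0 = 1/24

H(S|T) = -Σ P(S,T)·log₂ P(S|T), where P(S|T) = P(S,T) / P(T)
  (cells with P(S,T) = 0 contribute 0)
  (S=0,T=0): P(S|T) = (3/8)/(17/24) = 9/17;  -(3/8)·log₂(9/17) = 0.3441
  (S=0,T=1): P(S|T) = (1/8)/(1/4) = 1/2;  -(1/8)·log₂(1/2) = 0.1250
  (S=0,T=2): P(S|T) = (1/24)/(1/24) = 1;  -(1/24)·log₂(1) = 0.0000
  (S=1,T=0): P(S|T) = (1/3)/(17/24) = 8/17;  -(1/3)·log₂(8/17) = 0.3625
  (S=1,T=1): P(S|T) = (1/8)/(1/4) = 1/2;  -(1/8)·log₂(1/2) = 0.1250
H(S|T) = 0.3441 + 0.1250 + 0.0000 + 0.3625 + 0.1250
  = 0.9566 bits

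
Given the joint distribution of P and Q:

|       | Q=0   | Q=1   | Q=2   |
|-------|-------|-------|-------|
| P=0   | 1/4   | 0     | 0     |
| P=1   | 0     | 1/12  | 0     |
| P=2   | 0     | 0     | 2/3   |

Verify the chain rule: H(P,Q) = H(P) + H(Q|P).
Left side:
H(P,Q) = -[(1/4)·log₂(1/4) + (1/12)·log₂(1/12) + (2/3)·log₂(2/3)]
  = 0.5000 + 0.2987 + 0.3900
  = 1.1887 bits

Right side:
Marginal P(P) (row sums):
  P(P=0) = 1/4 + 0 + 0 = 1/4
  P(P=1) = 0 + 1/12 + 0 = 1/12
  P(P=2) = 0 + 0 + 2/3 = 2/3
H(P) = -[(1/4)·log₂(1/4) + (1/12)·log₂(1/12) + (2/3)·log₂(2/3)]
  = 0.5000 + 0.2987 + 0.3900
  = 1.1887 bits
H(Q|P) = -Σ P(P,Q)·log₂ P(Q|P), where P(Q|P) = P(P,Q) / P(P)
  (cells with P(P,Q) = 0 contribute 0)
  (P=0,Q=0): P(Q|P) = (1/4)/(1/4) = 1;  -(1/4)·log₂(1) = 0.0000
  (P=1,Q=1): P(Q|P) = (1/12)/(1/12) = 1;  -(1/12)·log₂(1) = 0.0000
  (P=2,Q=2): P(Q|P) = (2/3)/(2/3) = 1;  -(2/3)·log₂(1) = 0.0000
H(Q|P) = 0.0000 + 0.0000 + 0.0000
  = 0.0000 bits
H(P) + H(Q|P) = 1.1887 + 0.0000 = 1.1887 bits

Both sides equal 1.1887 bits, so the chain rule holds ✓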